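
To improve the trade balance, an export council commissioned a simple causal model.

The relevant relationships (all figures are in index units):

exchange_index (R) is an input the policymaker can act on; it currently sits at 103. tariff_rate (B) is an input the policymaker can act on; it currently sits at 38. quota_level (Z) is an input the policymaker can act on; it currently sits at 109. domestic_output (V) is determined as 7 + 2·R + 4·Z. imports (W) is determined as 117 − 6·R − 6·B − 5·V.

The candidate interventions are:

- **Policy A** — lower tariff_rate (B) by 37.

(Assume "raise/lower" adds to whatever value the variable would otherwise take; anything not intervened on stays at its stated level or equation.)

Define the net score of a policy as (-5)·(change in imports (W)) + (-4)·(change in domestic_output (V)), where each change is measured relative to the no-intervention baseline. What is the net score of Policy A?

Baseline:
  R = 103
  B = 38
  Z = 109
  V = 7 + 2·103 + 4·109 = 649
  W = 117 − 6·103 − 6·38 − 5·649 = -3974
Policy A (B − 37):
  R = 103
  B = 38 − 37 = 1
  Z = 109
  V = 7 + 2·103 + 4·109 = 649
  W = 117 − 6·103 − 6·1 − 5·649 = -3752
ΔW = -3752 − (-3974) = 222; ΔV = 649 − 649 = 0
Score = (-5)·222 + (-4)·0 = -1110

-1110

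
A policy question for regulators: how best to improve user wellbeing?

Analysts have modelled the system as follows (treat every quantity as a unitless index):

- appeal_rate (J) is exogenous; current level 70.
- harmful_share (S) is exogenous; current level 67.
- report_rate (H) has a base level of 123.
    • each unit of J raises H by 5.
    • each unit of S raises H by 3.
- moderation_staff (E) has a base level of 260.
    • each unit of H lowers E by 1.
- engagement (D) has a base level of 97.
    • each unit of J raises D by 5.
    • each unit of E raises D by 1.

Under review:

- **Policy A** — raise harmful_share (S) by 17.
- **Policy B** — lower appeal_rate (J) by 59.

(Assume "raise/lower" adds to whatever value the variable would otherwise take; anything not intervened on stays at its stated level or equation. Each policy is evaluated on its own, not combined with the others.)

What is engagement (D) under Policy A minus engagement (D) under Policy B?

Policy A (S + 17):
  J = 70
  S = 67 + 17 = 84
  H = 123 + 5·70 + 3·84 = 725
  E = 260 − 725 = -465
  D = 97 + 5·70 + (-465) = -18
Policy B (J − 59):
  J = 70 − 59 = 11
  S = 67
  H = 123 + 5·11 + 3·67 = 379
  E = 260 − 379 = -119
  D = 97 + 5·11 + (-119) = 33
D: -18 − 33 = -51

-51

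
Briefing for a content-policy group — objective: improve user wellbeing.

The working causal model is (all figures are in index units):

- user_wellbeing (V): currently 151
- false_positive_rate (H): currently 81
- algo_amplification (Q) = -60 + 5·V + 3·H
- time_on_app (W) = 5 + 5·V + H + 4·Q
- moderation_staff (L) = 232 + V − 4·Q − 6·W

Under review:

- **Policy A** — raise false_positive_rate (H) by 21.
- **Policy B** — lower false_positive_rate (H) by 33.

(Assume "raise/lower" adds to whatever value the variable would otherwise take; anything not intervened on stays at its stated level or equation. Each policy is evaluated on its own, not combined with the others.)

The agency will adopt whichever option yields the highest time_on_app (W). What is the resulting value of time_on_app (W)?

4866

Policy A (H + 21):
  V = 151
  H = 81 + 21 = 102
  Q = -60 + 5·151 + 3·102 = 1001
  W = 5 + 5·151 + 102 + 4·1001 = 4866
Policy B (H − 33):
  V = 151
  H = 81 − 33 = 48
  Q = -60 + 5·151 + 3·48 = 839
  W = 5 + 5·151 + 48 + 4·839 = 4164
Comparing — Policy A: W=4866, Policy B: W=4164. Highest is 4866 (Policy A).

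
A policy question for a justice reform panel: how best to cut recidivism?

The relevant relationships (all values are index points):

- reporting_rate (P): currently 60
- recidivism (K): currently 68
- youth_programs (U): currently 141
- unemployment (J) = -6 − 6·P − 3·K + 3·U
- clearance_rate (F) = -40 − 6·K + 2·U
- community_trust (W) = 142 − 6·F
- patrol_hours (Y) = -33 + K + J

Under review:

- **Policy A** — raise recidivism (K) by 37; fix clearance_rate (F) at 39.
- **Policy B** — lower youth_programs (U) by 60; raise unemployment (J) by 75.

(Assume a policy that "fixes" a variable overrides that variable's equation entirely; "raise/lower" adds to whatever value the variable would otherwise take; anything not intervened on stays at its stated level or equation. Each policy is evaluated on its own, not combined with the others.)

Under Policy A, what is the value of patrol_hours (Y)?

Policy A (K + 37, F := 39):
  P = 60
  K = 68 + 37 = 105
  U = 141
  J = -6 − 6·60 − 3·105 + 3·141 = -258
  Y = -33 + 105 + (-258) = -186

-186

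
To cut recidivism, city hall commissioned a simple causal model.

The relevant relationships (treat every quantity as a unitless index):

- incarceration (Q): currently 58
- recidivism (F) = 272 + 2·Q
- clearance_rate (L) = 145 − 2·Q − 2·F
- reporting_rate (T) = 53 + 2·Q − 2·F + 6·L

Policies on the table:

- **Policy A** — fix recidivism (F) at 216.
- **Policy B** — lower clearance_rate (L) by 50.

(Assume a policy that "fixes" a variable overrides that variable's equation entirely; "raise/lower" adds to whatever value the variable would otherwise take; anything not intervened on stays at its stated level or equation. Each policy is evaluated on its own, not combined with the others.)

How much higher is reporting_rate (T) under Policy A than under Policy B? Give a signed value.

Policy A (F := 216):
  Q = 58
  F = 216
  L = 145 − 2·58 − 2·216 = -403
  T = 53 + 2·58 − 2·216 + 6·(-403) = -2681
Policy B (L − 50):
  Q = 58
  F = 272 + 2·58 = 388
  L = 145 − 2·58 − 2·388 (−50 from intervention) = -797
  T = 53 + 2·58 − 2·388 + 6·(-797) = -5389
T: -2681 − (-5389) = 2708

2708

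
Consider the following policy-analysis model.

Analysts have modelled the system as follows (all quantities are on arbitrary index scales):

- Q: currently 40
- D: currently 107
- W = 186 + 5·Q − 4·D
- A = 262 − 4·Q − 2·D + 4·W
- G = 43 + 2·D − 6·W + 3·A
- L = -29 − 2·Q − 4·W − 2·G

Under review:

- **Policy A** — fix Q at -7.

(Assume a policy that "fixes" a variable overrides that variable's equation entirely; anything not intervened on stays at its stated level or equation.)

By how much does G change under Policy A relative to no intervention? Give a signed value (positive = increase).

Baseline:
  Q = 40
  D = 107
  W = 186 + 5·40 − 4·107 = -42
  A = 262 − 4·40 − 2·107 + 4·(-42) = -280
  G = 43 + 2·107 − 6·(-42) + 3·(-280) = -331
Policy A (Q := -7):
  Q = -7
  D = 107
  W = 186 + 5·(-7) − 4·107 = -277
  A = 262 − 4·(-7) − 2·107 + 4·(-277) = -1032
  G = 43 + 2·107 − 6·(-277) + 3·(-1032) = -1177
Change in G: -1177 − (-331) = -846

-846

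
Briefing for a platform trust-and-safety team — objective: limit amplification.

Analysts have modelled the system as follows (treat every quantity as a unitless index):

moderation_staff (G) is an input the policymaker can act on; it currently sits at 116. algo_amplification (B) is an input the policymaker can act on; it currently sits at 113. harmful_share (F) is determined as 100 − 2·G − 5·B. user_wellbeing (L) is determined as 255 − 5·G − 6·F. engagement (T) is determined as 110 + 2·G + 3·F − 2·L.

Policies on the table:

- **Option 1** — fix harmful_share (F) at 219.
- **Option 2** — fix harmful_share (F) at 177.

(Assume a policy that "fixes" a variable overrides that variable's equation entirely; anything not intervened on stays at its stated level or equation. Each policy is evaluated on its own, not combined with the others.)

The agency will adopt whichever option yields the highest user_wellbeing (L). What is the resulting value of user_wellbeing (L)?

Option 1 (F := 219):
  G = 116
  B = 113
  F = 219
  L = 255 − 5·116 − 6·219 = -1639
Option 2 (F := 177):
  G = 116
  B = 113
  F = 177
  L = 255 − 5·116 − 6·177 = -1387
Comparing — Option 1: L=-1639, Option 2: L=-1387. Highest is -1387 (Option 2).

-1387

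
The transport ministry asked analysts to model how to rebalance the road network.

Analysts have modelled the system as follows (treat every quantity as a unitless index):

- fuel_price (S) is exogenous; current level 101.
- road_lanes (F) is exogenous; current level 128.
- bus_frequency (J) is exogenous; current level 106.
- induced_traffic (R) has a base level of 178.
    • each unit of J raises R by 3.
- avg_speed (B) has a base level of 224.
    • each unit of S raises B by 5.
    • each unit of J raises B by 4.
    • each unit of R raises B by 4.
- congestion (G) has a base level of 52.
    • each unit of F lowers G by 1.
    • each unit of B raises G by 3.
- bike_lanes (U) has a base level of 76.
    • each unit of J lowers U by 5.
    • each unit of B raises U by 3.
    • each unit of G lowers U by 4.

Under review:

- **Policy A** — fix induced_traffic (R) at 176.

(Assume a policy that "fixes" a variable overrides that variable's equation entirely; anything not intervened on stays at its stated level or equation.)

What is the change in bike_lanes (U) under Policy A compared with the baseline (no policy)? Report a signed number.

11520

Baseline:
  S = 101
  F = 128
  J = 106
  R = 178 + 3·106 = 496
  B = 224 + 5·101 + 4·106 + 4·496 = 3137
  G = 52 − 128 + 3·3137 = 9335
  U = 76 − 5·106 + 3·3137 − 4·9335 = -28383
Policy A (R := 176):
  S = 101
  F = 128
  J = 106
  R = 176
  B = 224 + 5·101 + 4·106 + 4·176 = 1857
  G = 52 − 128 + 3·1857 = 5495
  U = 76 − 5·106 + 3·1857 − 4·5495 = -16863
Change in U: -16863 − (-28383) = 11520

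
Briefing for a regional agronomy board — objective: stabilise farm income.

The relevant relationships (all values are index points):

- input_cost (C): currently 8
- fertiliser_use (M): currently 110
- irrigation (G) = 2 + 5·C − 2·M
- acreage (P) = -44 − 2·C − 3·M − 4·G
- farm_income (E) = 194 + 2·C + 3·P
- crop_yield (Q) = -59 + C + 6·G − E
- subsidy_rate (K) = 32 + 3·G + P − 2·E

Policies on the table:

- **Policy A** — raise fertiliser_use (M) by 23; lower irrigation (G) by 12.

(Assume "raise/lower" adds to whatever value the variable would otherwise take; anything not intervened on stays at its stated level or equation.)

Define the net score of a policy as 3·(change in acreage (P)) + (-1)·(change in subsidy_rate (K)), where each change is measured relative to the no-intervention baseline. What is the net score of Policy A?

1478

Baseline:
  C = 8
  M = 110
  G = 2 + 5·8 − 2·110 = -178
  P = -44 − 2·8 − 3·110 − 4·(-178) = 322
  E = 194 + 2·8 + 3·322 = 1176
  K = 32 + 3·(-178) + 322 − 2·1176 = -2532
Policy A (M + 23, G − 12):
  C = 8
  M = 110 + 23 = 133
  G = 2 + 5·8 − 2·133 (−12 from intervention) = -236
  P = -44 − 2·8 − 3·133 − 4·(-236) = 485
  E = 194 + 2·8 + 3·485 = 1665
  K = 32 + 3·(-236) + 485 − 2·1665 = -3521
ΔP = 485 − 322 = 163; ΔK = -3521 − (-2532) = -989
Score = 3·163 + (-1)·(-989) = 1478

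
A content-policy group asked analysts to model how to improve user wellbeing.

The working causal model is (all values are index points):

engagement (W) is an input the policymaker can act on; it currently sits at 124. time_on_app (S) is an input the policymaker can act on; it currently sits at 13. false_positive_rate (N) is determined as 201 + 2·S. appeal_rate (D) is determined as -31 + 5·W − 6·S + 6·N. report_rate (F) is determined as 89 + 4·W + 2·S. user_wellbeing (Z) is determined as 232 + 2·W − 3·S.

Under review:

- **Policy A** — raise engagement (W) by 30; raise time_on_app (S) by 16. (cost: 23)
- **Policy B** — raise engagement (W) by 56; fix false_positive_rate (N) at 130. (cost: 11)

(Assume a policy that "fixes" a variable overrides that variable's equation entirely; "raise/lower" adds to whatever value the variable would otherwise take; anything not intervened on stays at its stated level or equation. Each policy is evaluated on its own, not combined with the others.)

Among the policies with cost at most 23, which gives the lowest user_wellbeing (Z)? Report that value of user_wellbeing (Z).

453

Policy A (W + 30, S + 16):
  W = 124 + 30 = 154
  S = 13 + 16 = 29
  Z = 232 + 2·154 − 3·29 = 453
Policy B (W + 56, N := 130):
  W = 124 + 56 = 180
  S = 13
  Z = 232 + 2·180 − 3·13 = 553
Comparing — Policy A: Z=453, Policy B: Z=553. Lowest is 453 (Policy A).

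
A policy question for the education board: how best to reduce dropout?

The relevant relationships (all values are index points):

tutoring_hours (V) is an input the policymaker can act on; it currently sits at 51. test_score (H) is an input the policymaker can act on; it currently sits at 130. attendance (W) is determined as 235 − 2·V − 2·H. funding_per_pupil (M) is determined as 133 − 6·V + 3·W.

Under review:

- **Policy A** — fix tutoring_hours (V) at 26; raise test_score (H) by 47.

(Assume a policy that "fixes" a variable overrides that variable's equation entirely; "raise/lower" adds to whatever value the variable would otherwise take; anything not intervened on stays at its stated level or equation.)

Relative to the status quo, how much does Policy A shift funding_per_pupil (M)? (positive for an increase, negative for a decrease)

18

Baseline:
  V = 51
  H = 130
  W = 235 − 2·51 − 2·130 = -127
  M = 133 − 6·51 + 3·(-127) = -554
Policy A (V := 26, H + 47):
  V = 26
  H = 130 + 47 = 177
  W = 235 − 2·26 − 2·177 = -171
  M = 133 − 6·26 + 3·(-171) = -536
Change in M: -536 − (-554) = 18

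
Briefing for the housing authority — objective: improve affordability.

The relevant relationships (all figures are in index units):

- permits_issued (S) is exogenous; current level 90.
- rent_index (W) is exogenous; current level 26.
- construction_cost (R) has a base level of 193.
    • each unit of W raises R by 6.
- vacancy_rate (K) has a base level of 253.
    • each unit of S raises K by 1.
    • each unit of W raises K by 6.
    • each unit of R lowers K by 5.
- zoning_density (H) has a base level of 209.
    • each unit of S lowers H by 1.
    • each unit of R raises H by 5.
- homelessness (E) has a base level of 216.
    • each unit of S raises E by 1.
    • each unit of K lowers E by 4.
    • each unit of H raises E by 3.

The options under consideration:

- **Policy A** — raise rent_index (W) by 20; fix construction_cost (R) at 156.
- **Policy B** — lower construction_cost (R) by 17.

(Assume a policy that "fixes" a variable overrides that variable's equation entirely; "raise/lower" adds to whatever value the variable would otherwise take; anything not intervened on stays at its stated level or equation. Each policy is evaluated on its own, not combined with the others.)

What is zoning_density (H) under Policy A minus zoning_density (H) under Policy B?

-880

Policy A (W + 20, R := 156):
  S = 90
  W = 26 + 20 = 46
  R = 156
  H = 209 − 90 + 5·156 = 899
Policy B (R − 17):
  S = 90
  W = 26
  R = 193 + 6·26 (−17 from intervention) = 332
  H = 209 − 90 + 5·332 = 1779
H: 899 − 1779 = -880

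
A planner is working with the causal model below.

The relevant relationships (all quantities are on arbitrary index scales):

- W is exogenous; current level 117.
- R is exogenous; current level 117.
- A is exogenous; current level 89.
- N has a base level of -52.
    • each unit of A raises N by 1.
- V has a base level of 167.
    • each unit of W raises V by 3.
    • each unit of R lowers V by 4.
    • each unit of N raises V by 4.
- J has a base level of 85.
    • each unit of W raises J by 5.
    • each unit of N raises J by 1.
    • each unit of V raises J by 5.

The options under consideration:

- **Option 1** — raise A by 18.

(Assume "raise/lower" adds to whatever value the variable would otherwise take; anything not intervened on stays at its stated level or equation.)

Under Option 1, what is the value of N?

55

Option 1 (A + 18):
  A = 89 + 18 = 107
  N = -52 + 107 = 55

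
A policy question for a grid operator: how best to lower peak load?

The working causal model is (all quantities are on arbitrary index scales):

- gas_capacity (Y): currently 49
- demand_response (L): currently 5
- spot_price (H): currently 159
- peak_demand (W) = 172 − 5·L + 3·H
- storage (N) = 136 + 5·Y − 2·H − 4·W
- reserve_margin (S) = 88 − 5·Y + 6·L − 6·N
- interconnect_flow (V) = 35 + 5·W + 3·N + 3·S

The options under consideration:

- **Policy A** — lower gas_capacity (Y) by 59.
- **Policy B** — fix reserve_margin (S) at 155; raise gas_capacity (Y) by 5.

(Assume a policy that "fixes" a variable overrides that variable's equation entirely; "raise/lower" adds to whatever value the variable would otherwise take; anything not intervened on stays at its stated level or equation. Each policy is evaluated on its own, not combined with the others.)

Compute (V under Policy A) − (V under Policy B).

48183

Policy A (Y − 59):
  Y = 49 − 59 = -10
  L = 5
  H = 159
  W = 172 − 5·5 + 3·159 = 624
  N = 136 + 5·(-10) − 2·159 − 4·624 = -2728
  S = 88 − 5·(-10) + 6·5 − 6·(-2728) = 16536
  V = 35 + 5·624 + 3·(-2728) + 3·16536 = 44579
Policy B (S := 155, Y + 5):
  Y = 49 + 5 = 54
  L = 5
  H = 159
  W = 172 − 5·5 + 3·159 = 624
  N = 136 + 5·54 − 2·159 − 4·624 = -2408
  S = 155
  V = 35 + 5·624 + 3·(-2408) + 3·155 = -3604
V: 44579 − (-3604) = 48183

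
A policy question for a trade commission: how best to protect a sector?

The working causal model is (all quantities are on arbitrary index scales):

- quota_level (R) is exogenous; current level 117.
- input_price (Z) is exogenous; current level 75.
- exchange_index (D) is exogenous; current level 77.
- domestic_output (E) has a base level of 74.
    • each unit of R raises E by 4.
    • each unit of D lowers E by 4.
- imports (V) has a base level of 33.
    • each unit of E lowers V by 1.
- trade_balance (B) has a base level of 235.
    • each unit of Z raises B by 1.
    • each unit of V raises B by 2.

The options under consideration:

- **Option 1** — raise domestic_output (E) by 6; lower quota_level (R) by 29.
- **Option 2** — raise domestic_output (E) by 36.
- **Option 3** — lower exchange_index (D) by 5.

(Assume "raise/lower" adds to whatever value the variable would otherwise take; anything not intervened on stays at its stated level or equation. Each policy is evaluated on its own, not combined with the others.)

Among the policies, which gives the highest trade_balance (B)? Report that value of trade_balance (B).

Option 1 (E + 6, R − 29):
  R = 117 − 29 = 88
  Z = 75
  D = 77
  E = 74 + 4·88 − 4·77 (+6 from intervention) = 124
  V = 33 − 124 = -91
  B = 235 + 75 + 2·(-91) = 128
Option 2 (E + 36):
  R = 117
  Z = 75
  D = 77
  E = 74 + 4·117 − 4·77 (+36 from intervention) = 270
  V = 33 − 270 = -237
  B = 235 + 75 + 2·(-237) = -164
Option 3 (D − 5):
  R = 117
  Z = 75
  D = 77 − 5 = 72
  E = 74 + 4·117 − 4·72 = 254
  V = 33 − 254 = -221
  B = 235 + 75 + 2·(-221) = -132
Comparing — Option 1: B=128, Option 2: B=-164, Option 3: B=-132. Highest is 128 (Option 1).

128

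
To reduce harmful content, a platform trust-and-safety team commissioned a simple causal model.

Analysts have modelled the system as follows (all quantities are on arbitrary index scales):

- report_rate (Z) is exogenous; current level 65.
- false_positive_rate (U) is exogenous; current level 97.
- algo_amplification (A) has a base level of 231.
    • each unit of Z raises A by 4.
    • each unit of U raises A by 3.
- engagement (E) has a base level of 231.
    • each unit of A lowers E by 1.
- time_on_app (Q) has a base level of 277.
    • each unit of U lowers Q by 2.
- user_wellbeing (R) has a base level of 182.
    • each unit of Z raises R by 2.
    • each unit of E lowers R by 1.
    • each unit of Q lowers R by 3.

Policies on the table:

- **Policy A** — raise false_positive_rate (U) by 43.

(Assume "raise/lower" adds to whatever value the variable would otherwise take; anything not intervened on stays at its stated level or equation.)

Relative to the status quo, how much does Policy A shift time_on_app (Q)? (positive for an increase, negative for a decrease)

Baseline:
  U = 97
  Q = 277 − 2·97 = 83
Policy A (U + 43):
  U = 97 + 43 = 140
  Q = 277 − 2·140 = -3
Change in Q: -3 − 83 = -86

-86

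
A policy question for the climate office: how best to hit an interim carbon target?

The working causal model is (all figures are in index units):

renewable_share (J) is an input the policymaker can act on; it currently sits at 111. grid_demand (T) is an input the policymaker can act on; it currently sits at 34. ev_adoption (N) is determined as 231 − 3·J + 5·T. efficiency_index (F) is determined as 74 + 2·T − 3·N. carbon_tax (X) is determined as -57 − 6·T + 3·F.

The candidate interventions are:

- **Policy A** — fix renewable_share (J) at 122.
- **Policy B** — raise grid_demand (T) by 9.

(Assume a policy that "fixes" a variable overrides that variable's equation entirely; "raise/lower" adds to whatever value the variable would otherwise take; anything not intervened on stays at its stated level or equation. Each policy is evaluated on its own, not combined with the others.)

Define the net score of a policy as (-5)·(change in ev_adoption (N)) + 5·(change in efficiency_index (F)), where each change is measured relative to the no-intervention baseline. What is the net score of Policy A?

Baseline:
  J = 111
  T = 34
  N = 231 − 3·111 + 5·34 = 68
  F = 74 + 2·34 − 3·68 = -62
Policy A (J := 122):
  J = 122
  T = 34
  N = 231 − 3·122 + 5·34 = 35
  F = 74 + 2·34 − 3·35 = 37
ΔN = 35 − 68 = -33; ΔF = 37 − (-62) = 99
Score = (-5)·(-33) + 5·99 = 660

660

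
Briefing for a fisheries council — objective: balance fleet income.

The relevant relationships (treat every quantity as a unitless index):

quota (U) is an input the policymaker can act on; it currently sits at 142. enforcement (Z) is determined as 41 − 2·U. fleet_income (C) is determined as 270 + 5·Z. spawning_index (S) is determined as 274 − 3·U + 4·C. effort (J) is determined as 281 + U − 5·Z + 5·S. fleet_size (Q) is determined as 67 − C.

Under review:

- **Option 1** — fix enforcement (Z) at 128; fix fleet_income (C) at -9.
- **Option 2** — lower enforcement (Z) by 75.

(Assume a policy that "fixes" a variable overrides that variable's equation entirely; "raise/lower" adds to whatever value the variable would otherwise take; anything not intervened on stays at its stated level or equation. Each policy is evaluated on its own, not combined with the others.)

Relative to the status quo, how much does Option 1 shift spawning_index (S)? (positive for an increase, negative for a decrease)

Baseline:
  U = 142
  Z = 41 − 2·142 = -243
  C = 270 + 5·(-243) = -945
  S = 274 − 3·142 + 4·(-945) = -3932
Option 1 (Z := 128, C := -9):
  U = 142
  Z = 128
  C = -9
  S = 274 − 3·142 + 4·(-9) = -188
Change in S: -188 − (-3932) = 3744

3744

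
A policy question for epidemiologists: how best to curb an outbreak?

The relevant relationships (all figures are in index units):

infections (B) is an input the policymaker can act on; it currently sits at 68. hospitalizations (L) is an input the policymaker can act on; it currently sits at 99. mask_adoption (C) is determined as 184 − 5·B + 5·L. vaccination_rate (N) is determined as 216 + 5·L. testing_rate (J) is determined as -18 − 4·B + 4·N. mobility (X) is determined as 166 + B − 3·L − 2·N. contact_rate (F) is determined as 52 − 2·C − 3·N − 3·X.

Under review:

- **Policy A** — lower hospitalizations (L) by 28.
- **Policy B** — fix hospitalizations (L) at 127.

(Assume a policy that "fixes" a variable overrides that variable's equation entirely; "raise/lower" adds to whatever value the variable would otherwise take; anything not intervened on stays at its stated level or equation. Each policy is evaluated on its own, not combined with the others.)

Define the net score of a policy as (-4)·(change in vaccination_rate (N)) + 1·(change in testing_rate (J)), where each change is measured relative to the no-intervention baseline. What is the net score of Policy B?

0

Baseline:
  B = 68
  L = 99
  N = 216 + 5·99 = 711
  J = -18 − 4·68 + 4·711 = 2554
Policy B (L := 127):
  B = 68
  L = 127
  N = 216 + 5·127 = 851
  J = -18 − 4·68 + 4·851 = 3114
ΔN = 851 − 711 = 140; ΔJ = 3114 − 2554 = 560
Score = (-4)·140 + 1·560 = 0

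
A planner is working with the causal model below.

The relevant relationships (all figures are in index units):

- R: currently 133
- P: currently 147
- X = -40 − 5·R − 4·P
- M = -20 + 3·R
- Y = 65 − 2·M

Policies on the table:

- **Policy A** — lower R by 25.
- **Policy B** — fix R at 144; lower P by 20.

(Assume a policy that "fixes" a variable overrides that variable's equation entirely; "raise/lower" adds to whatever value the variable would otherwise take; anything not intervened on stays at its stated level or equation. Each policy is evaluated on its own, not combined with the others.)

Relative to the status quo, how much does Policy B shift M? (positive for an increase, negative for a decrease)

33

Baseline:
  R = 133
  M = -20 + 3·133 = 379
Policy B (R := 144, P − 20):
  R = 144
  M = -20 + 3·144 = 412
Change in M: 412 − 379 = 33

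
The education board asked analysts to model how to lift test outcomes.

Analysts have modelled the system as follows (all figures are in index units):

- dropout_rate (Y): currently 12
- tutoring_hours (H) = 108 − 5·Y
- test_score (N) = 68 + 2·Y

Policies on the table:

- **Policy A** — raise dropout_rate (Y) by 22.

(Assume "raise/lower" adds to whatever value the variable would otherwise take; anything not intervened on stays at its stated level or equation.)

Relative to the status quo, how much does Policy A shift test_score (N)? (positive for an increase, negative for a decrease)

44

Baseline:
  Y = 12
  N = 68 + 2·12 = 92
Policy A (Y + 22):
  Y = 12 + 22 = 34
  N = 68 + 2·34 = 136
Change in N: 136 − 92 = 44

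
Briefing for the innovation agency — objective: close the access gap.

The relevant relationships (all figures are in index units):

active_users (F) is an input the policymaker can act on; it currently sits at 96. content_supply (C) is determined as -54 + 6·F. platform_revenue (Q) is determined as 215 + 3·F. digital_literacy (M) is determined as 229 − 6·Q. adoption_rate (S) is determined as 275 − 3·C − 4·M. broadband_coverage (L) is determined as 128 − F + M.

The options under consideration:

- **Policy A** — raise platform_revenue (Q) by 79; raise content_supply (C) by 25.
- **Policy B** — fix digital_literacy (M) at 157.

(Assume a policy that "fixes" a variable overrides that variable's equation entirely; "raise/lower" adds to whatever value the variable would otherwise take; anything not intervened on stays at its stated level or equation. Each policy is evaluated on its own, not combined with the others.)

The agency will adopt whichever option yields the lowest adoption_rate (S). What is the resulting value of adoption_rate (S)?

-1919

Policy A (Q + 79, C + 25):
  F = 96
  C = -54 + 6·96 (+25 from intervention) = 547
  Q = 215 + 3·96 (+79 from intervention) = 582
  M = 229 − 6·582 = -3263
  S = 275 − 3·547 − 4·(-3263) = 11686
Policy B (M := 157):
  F = 96
  C = -54 + 6·96 = 522
  Q = 215 + 3·96 = 503
  M = 157
  S = 275 − 3·522 − 4·157 = -1919
Comparing — Policy A: S=11686, Policy B: S=-1919. Lowest is -1919 (Policy B).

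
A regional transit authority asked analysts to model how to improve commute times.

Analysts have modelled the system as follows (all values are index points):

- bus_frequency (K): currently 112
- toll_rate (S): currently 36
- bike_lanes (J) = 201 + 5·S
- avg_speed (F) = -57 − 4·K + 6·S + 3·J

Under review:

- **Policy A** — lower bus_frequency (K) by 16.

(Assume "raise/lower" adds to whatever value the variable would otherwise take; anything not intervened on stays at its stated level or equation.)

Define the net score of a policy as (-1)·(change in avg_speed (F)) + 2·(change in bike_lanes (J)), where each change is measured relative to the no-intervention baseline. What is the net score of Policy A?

Baseline:
  K = 112
  S = 36
  J = 201 + 5·36 = 381
  F = -57 − 4·112 + 6·36 + 3·381 = 854
Policy A (K − 16):
  K = 112 − 16 = 96
  S = 36
  J = 201 + 5·36 = 381
  F = -57 − 4·96 + 6·36 + 3·381 = 918
ΔF = 918 − 854 = 64; ΔJ = 381 − 381 = 0
Score = (-1)·64 + 2·0 = -64

-64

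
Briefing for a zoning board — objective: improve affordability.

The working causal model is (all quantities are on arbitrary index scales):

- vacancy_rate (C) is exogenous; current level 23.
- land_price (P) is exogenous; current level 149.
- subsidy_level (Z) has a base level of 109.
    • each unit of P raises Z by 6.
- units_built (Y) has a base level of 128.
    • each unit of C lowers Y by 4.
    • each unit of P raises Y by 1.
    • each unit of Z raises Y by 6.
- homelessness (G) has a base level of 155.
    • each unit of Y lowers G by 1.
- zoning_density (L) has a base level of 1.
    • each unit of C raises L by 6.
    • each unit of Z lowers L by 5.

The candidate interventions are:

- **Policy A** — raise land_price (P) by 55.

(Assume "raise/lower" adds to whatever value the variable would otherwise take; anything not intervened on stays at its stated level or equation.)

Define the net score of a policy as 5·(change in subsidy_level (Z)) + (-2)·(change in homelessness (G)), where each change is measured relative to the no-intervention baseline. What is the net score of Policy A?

Baseline:
  C = 23
  P = 149
  Z = 109 + 6·149 = 1003
  Y = 128 − 4·23 + 149 + 6·1003 = 6203
  G = 155 − 6203 = -6048
Policy A (P + 55):
  C = 23
  P = 149 + 55 = 204
  Z = 109 + 6·204 = 1333
  Y = 128 − 4·23 + 204 + 6·1333 = 8238
  G = 155 − 8238 = -8083
ΔZ = 1333 − 1003 = 330; ΔG = -8083 − (-6048) = -2035
Score = 5·330 + (-2)·(-2035) = 5720

5720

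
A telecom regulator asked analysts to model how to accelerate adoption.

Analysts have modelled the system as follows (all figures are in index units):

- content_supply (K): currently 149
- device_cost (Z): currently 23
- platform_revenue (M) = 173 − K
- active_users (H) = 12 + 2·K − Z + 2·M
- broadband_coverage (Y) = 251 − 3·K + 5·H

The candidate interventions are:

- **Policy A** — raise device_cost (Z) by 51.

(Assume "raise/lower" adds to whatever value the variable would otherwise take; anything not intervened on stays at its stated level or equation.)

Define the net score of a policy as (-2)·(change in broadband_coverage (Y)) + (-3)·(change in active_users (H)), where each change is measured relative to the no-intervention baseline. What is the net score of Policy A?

Baseline:
  K = 149
  Z = 23
  M = 173 − 149 = 24
  H = 12 + 2·149 − 23 + 2·24 = 335
  Y = 251 − 3·149 + 5·335 = 1479
Policy A (Z + 51):
  K = 149
  Z = 23 + 51 = 74
  M = 173 − 149 = 24
  H = 12 + 2·149 − 74 + 2·24 = 284
  Y = 251 − 3·149 + 5·284 = 1224
ΔY = 1224 − 1479 = -255; ΔH = 284 − 335 = -51
Score = (-2)·(-255) + (-3)·(-51) = 663

663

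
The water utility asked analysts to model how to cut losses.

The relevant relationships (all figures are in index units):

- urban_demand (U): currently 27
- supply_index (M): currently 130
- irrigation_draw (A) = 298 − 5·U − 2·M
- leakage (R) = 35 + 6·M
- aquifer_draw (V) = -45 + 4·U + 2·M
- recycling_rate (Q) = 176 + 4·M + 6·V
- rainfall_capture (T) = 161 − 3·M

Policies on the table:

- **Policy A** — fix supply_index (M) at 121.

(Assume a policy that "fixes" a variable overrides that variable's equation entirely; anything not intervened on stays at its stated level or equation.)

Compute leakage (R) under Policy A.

Policy A (M := 121):
  M = 121
  R = 35 + 6·121 = 761

761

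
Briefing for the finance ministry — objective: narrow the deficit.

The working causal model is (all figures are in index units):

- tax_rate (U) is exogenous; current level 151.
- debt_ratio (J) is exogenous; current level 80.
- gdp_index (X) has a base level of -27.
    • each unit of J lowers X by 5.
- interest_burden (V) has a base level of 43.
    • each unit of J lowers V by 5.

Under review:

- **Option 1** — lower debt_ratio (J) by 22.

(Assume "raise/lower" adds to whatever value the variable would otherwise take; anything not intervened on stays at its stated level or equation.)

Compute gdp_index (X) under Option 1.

Option 1 (J − 22):
  J = 80 − 22 = 58
  X = -27 − 5·58 = -317

-317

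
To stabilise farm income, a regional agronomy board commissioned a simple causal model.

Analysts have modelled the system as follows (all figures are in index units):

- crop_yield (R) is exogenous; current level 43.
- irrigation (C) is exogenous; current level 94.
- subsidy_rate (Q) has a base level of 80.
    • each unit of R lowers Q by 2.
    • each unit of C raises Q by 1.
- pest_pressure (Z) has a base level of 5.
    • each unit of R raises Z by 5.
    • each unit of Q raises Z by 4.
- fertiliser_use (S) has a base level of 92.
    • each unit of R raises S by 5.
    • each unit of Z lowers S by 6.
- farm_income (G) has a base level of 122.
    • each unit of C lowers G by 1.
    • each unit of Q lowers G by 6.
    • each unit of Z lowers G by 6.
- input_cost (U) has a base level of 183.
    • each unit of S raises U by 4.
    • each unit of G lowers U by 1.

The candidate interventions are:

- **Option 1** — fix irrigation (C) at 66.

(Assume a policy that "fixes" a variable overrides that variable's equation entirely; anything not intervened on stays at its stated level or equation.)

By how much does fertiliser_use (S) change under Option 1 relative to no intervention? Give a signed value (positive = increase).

Baseline:
  R = 43
  C = 94
  Q = 80 − 2·43 + 94 = 88
  Z = 5 + 5·43 + 4·88 = 572
  S = 92 + 5·43 − 6·572 = -3125
Option 1 (C := 66):
  R = 43
  C = 66
  Q = 80 − 2·43 + 66 = 60
  Z = 5 + 5·43 + 4·60 = 460
  S = 92 + 5·43 − 6·460 = -2453
Change in S: -2453 − (-3125) = 672

672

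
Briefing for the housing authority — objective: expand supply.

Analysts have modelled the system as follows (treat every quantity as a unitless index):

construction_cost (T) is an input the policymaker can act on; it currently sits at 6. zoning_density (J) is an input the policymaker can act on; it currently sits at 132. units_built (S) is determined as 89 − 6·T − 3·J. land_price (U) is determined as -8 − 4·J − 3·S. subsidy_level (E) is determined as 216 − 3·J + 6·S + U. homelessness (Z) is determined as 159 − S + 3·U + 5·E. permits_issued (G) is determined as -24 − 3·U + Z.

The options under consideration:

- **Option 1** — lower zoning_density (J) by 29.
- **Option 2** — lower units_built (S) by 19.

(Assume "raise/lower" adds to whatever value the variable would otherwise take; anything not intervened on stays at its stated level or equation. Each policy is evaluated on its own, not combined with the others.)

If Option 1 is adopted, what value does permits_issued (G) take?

-6014

Option 1 (J − 29):
  T = 6
  J = 132 − 29 = 103
  S = 89 − 6·6 − 3·103 = -256
  U = -8 − 4·103 − 3·(-256) = 348
  E = 216 − 3·103 + 6·(-256) + 348 = -1281
  Z = 159 − (-256) + 3·348 + 5·(-1281) = -4946
  G = -24 − 3·348 + (-4946) = -6014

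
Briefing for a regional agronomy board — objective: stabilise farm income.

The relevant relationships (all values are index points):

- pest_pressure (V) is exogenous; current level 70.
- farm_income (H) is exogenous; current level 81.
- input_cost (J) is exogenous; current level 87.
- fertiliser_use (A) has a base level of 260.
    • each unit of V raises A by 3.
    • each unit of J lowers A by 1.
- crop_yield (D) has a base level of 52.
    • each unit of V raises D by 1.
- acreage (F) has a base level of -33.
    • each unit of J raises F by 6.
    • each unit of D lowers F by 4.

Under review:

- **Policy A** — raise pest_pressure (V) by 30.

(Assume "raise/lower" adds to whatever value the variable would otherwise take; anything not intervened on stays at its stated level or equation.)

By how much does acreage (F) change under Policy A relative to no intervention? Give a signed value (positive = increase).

-120

Baseline:
  V = 70
  J = 87
  D = 52 + 70 = 122
  F = -33 + 6·87 − 4·122 = 1
Policy A (V + 30):
  V = 70 + 30 = 100
  J = 87
  D = 52 + 100 = 152
  F = -33 + 6·87 − 4·152 = -119
Change in F: -119 − 1 = -120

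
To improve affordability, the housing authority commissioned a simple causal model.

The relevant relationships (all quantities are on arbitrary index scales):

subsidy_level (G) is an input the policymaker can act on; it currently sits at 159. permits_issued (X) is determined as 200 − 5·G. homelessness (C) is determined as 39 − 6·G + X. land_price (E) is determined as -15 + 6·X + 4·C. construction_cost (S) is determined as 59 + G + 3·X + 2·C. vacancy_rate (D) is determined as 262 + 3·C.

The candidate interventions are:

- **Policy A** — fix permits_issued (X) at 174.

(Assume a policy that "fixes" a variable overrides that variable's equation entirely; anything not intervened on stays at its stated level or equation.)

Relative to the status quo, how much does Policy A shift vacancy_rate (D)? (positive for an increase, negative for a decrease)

Baseline:
  G = 159
  X = 200 − 5·159 = -595
  C = 39 − 6·159 + (-595) = -1510
  D = 262 + 3·(-1510) = -4268
Policy A (X := 174):
  G = 159
  X = 174
  C = 39 − 6·159 + 174 = -741
  D = 262 + 3·(-741) = -1961
Change in D: -1961 − (-4268) = 2307

2307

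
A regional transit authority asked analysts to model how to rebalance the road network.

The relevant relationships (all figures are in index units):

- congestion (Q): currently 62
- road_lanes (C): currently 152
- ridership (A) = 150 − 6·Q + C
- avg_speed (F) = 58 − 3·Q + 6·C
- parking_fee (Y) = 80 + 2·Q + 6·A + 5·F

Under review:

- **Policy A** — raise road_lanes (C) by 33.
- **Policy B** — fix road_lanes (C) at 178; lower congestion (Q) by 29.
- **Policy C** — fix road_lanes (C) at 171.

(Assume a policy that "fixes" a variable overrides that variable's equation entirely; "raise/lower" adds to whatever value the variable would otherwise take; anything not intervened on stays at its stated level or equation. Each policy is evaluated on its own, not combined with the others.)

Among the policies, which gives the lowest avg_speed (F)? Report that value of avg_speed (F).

Policy A (C + 33):
  Q = 62
  C = 152 + 33 = 185
  F = 58 − 3·62 + 6·185 = 982
Policy B (C := 178, Q − 29):
  Q = 62 − 29 = 33
  C = 178
  F = 58 − 3·33 + 6·178 = 1027
Policy C (C := 171):
  Q = 62
  C = 171
  F = 58 − 3·62 + 6·171 = 898
Comparing — Policy A: F=982, Policy B: F=1027, Policy C: F=898. Lowest is 898 (Policy C).

898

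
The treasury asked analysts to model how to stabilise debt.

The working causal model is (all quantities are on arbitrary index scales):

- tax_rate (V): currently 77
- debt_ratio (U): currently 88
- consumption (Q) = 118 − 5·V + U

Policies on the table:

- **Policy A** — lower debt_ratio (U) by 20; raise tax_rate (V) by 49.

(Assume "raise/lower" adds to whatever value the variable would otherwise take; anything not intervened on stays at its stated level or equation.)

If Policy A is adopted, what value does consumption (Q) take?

-444

Policy A (U − 20, V + 49):
  V = 77 + 49 = 126
  U = 88 − 20 = 68
  Q = 118 − 5·126 + 68 = -444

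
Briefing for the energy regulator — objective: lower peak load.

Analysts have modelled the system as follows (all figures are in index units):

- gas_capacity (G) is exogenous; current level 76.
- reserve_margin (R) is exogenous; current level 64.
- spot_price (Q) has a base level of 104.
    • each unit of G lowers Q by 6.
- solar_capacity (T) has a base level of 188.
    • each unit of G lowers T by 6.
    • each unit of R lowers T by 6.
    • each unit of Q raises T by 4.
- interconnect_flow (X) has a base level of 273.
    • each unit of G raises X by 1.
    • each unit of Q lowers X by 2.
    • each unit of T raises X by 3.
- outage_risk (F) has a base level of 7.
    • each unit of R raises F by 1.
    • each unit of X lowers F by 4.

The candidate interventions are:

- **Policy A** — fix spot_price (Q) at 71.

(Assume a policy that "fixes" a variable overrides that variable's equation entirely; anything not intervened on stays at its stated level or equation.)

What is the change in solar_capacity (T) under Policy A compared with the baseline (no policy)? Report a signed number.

Baseline:
  G = 76
  R = 64
  Q = 104 − 6·76 = -352
  T = 188 − 6·76 − 6·64 + 4·(-352) = -2060
Policy A (Q := 71):
  G = 76
  R = 64
  Q = 71
  T = 188 − 6·76 − 6·64 + 4·71 = -368
Change in T: -368 − (-2060) = 1692

1692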